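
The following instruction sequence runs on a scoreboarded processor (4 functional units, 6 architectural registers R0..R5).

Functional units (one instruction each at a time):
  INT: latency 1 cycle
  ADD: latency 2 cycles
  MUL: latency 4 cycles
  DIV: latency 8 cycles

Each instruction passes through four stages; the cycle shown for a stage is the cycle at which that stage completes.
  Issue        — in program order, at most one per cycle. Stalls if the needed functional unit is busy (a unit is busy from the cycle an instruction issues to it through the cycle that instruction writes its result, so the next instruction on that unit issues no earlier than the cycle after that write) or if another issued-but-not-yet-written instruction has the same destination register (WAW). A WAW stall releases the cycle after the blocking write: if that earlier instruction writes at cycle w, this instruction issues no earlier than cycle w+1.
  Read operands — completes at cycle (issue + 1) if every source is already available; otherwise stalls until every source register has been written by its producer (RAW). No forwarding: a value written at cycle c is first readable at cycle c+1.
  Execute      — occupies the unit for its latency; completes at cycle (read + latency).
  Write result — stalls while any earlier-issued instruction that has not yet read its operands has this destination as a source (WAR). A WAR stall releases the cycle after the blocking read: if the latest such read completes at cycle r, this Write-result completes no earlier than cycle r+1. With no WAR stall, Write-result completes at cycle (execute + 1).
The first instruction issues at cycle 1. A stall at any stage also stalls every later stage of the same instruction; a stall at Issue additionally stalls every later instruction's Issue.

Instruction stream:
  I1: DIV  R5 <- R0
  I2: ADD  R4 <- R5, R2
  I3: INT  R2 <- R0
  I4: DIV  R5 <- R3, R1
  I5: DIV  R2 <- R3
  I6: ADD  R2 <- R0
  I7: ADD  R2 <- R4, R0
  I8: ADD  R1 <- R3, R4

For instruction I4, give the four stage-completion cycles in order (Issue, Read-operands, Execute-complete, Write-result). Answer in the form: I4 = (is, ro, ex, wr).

I1: IS=1 RO=2 EX=10 WR=11
I2: IS=2 RO=12 EX=14 WR=15  [RAW R5: wait I1 write@11]
I3: IS=3 RO=4 EX=5 WR=13  [WAR R2: wait I2 read@12]
I4: IS=12 RO=13 EX=21 WR=22  [struct: DIV busy until I1 writes@11]
I5: IS=23 RO=24 EX=32 WR=33  [struct: DIV busy until I4 writes@22]
I6: IS=34 RO=35 EX=37 WR=38  [WAW R2: wait I5 write@33]
I7: IS=39 RO=40 EX=42 WR=43  [struct: ADD busy until I6 writes@38]
I8: IS=44 RO=45 EX=47 WR=48  [struct: ADD busy until I7 writes@43]

I4 = (12, 13, 21, 22)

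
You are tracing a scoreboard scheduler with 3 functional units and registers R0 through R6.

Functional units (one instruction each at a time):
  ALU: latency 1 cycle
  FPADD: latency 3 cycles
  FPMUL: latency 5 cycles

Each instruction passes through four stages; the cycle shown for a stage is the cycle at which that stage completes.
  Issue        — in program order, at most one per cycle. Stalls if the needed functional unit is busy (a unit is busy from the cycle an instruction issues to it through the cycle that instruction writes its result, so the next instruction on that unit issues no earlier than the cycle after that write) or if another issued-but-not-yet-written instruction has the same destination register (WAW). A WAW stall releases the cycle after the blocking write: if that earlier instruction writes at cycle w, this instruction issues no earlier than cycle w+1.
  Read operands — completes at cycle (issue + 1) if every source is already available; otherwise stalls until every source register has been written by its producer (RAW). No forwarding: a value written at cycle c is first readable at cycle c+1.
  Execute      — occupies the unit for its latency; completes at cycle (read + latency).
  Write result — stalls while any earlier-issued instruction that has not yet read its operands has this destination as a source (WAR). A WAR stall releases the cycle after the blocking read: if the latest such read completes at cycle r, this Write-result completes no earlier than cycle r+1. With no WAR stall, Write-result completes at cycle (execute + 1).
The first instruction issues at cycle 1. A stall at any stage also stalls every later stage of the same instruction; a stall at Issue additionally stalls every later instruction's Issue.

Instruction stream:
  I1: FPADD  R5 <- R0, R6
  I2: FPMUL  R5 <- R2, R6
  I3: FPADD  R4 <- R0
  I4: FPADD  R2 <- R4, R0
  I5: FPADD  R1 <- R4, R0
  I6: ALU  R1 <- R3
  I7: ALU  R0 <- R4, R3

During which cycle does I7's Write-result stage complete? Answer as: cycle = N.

[I1] 1/2/5/6
[I2] 7/8/13/14  (WAW R5: wait I1 write@6)
[I3] 8/9/12/13
[I4] 14/15/18/19  (struct: FPADD busy until I3 writes@13)
[I5] 20/21/24/25  (struct: FPADD busy until I4 writes@19)
[I6] 26/27/28/29  (WAW R1: wait I5 write@25)
[I7] 30/31/32/33  (struct: ALU busy until I6 writes@29)

cycle = 33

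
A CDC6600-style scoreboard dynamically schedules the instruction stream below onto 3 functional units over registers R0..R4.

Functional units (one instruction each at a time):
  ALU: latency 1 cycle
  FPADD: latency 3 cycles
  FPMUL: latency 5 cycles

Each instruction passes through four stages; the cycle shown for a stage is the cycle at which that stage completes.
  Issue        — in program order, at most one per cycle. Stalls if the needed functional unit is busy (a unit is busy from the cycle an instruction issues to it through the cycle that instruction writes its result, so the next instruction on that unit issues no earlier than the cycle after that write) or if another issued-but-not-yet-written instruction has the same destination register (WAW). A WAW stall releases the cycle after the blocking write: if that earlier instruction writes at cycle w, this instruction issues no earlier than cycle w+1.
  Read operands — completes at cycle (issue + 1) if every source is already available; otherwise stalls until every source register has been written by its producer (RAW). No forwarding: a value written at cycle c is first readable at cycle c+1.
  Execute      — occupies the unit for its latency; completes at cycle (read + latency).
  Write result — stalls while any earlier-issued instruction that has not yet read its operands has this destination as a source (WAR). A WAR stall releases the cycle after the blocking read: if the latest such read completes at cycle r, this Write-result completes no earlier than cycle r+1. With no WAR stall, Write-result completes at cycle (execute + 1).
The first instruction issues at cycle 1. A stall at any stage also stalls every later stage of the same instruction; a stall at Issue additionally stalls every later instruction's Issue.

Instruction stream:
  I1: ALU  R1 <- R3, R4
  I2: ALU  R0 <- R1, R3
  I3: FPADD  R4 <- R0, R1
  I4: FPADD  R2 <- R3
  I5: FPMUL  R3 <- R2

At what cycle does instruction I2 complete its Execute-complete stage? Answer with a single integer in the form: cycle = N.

cycle 1: I1 dispatched to ALU
cycle 2: I1 operands ready
cycle 3: I1 complete
cycle 4: R1←I1
cycle 5: I2 dispatched to ALU
cycle 6: I2 operands ready · I3 dispatched to FPADD
cycle 7: I2 complete
cycle 8: R0←I2
cycle 9: I3 operands ready
cycle 12: I3 complete
cycle 13: R4←I3
cycle 14: I4 dispatched to FPADD
cycle 15: I4 operands ready · I5 dispatched to FPMUL
cycle 18: I4 complete
cycle 19: R2←I4
cycle 20: I5 operands ready
cycle 25: I5 complete
cycle 26: R3←I5

cycle = 7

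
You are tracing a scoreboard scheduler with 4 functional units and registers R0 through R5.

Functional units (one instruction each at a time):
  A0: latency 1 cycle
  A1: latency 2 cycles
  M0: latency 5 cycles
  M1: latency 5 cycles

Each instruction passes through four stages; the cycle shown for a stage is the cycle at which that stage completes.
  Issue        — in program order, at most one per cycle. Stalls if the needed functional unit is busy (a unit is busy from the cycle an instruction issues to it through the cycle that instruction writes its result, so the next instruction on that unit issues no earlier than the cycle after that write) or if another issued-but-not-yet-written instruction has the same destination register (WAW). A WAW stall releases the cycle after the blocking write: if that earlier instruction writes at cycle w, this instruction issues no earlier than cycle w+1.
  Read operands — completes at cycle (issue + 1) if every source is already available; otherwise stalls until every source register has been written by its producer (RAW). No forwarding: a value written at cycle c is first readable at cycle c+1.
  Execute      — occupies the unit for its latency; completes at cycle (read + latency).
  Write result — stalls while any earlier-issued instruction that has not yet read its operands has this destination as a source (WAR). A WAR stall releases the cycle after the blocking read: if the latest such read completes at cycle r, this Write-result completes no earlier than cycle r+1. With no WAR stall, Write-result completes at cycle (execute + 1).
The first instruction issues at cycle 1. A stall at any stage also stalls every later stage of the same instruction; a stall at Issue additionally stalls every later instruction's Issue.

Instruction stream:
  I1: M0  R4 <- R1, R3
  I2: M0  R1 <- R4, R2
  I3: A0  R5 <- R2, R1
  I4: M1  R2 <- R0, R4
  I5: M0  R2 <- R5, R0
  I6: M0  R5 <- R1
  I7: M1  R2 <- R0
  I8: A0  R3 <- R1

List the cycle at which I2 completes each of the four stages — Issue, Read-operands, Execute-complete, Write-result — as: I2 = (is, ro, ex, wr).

[I1] 1/2/7/8
[I2] 9/10/15/16  (struct: M0 busy until I1 writes@8)
[I3] 10/17/18/19  (RAW R1: wait I2 write@16)
[I4] 11/12/17/18
[I5] 19/20/25/26  (WAW R2: wait I4 write@18)
[I6] 27/28/33/34  (struct: M0 busy until I5 writes@26)
[I7] 28/29/34/35
[I8] 29/30/31/32

I2 = (9, 10, 15, 16)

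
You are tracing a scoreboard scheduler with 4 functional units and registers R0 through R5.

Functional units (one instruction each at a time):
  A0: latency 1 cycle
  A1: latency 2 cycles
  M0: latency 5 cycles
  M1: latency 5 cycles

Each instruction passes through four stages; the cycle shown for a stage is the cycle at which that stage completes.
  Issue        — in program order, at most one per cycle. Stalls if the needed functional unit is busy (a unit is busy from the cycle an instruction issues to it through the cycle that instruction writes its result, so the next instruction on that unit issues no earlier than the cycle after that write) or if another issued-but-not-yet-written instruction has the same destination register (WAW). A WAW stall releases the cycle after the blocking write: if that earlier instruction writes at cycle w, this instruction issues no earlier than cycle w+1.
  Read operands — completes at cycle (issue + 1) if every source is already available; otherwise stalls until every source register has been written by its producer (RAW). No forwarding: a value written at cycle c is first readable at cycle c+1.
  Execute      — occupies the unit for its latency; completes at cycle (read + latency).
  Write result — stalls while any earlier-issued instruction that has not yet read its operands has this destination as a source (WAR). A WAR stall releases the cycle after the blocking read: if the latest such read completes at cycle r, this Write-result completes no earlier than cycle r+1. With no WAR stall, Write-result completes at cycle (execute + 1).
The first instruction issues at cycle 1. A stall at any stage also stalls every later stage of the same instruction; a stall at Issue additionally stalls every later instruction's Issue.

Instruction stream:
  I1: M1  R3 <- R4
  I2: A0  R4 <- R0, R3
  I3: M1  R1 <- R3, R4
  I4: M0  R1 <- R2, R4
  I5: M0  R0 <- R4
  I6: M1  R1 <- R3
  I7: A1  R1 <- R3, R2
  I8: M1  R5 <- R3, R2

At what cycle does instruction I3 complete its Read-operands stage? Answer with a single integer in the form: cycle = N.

c1: I1 dispatched to M1
c2: I1 operands ready | I2 dispatched to A0
c7: I1 complete
c8: R3←I1
c9: I2 operands ready | I3 dispatched to M1
c10: I2 complete
c11: R4←I2
c12: I3 operands ready
c17: I3 complete
c18: R1←I3
c19: I4 dispatched to M0
c20: I4 operands ready
c25: I4 complete
c26: R1←I4
c27: I5 dispatched to M0
c28: I5 operands ready | I6 dispatched to M1
c29: I6 operands ready
c33: I5 complete
c34: R0←I5 | I6 complete
c35: R1←I6
c36: I7 dispatched to A1
c37: I7 operands ready | I8 dispatched to M1
c38: I8 operands ready
c39: I7 complete
c40: R1←I7
c43: I8 complete
c44: R5←I8

cycle = 12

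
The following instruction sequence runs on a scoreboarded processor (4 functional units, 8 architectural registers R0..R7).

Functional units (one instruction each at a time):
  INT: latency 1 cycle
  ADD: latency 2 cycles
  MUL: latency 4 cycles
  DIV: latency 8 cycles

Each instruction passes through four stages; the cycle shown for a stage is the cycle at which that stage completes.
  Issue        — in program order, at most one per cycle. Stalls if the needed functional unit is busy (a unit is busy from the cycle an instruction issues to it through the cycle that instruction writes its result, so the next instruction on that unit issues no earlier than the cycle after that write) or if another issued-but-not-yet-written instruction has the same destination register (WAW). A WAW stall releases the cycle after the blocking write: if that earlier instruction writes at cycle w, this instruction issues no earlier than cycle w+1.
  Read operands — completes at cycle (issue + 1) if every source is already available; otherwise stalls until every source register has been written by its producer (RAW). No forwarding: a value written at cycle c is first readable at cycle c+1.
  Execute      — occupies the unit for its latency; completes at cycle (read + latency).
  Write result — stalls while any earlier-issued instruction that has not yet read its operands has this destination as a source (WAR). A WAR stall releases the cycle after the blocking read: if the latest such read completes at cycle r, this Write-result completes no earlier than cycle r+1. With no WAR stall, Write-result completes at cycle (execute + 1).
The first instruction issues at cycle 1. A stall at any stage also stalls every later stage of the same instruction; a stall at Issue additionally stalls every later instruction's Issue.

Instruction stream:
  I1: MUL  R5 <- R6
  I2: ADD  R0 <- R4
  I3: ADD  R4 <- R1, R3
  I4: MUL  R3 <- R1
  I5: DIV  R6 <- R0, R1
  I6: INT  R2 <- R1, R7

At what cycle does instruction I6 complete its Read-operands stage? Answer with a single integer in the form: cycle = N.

I1: IS=1 RO=2 EX=6 WR=7
I2: IS=2 RO=3 EX=5 WR=6
I3: IS=7 RO=8 EX=10 WR=11  [struct: ADD busy until I2 writes@6]
I4: IS=8 RO=9 EX=13 WR=14
I5: IS=9 RO=10 EX=18 WR=19
I6: IS=10 RO=11 EX=12 WR=13

cycle = 11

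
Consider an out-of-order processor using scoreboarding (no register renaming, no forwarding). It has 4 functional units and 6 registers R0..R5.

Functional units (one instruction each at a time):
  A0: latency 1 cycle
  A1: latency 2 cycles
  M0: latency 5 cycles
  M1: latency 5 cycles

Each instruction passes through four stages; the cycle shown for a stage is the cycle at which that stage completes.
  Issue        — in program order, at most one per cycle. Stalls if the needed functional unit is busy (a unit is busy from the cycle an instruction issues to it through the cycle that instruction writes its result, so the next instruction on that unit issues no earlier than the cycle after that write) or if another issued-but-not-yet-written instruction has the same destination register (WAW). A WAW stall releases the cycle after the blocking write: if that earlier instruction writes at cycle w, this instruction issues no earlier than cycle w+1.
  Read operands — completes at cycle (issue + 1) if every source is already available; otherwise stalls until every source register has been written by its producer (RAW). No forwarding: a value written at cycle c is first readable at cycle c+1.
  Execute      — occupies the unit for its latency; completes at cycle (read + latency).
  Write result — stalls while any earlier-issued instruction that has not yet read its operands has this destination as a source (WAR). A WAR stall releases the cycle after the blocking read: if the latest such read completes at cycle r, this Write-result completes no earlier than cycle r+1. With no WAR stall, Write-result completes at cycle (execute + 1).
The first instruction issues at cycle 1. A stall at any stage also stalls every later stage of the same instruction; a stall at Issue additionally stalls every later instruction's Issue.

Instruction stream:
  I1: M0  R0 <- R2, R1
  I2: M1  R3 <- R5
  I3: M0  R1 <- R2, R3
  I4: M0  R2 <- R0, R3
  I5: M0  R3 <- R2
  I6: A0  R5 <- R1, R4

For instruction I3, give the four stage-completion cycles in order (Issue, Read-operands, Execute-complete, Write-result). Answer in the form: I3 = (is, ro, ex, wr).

I3 = (9, 10, 15, 16)

I1 -> (1, 2, 7, 8)
I2 -> (2, 3, 8, 9)
I3 -> (9, 10, 15, 16)  // struct: M0 busy until I1 writes@8
I4 -> (17, 18, 23, 24)  // struct: M0 busy until I3 writes@16
I5 -> (25, 26, 31, 32)  // struct: M0 busy until I4 writes@24
I6 -> (26, 27, 28, 29)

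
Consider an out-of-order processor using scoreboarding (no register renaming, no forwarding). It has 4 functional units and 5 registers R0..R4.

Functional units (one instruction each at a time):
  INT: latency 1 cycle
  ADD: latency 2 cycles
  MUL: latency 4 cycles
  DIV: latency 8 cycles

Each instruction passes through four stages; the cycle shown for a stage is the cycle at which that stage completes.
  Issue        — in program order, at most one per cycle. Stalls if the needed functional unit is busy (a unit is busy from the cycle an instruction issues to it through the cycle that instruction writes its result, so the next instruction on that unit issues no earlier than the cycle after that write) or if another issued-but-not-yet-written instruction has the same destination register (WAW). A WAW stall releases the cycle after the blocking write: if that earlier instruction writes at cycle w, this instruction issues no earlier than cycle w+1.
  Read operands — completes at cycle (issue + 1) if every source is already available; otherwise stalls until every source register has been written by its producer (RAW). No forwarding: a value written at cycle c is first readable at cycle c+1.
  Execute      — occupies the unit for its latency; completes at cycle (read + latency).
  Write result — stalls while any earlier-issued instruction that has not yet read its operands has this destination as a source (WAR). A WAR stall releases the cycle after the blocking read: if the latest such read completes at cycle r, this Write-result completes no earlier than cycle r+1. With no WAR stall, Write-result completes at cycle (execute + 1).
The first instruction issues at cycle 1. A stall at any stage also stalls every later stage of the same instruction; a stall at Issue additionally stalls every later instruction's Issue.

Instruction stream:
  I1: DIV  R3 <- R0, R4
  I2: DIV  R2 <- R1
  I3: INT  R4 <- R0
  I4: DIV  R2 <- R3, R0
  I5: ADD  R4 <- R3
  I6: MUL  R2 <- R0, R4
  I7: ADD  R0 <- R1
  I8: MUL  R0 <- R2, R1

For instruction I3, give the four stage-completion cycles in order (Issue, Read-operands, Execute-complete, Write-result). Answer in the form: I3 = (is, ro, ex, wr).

I3 = (13, 14, 15, 16)

1) issue 1, read 2, done 10, write 11
2) issue 12, read 13, done 21, write 22  <struct: DIV busy until I1 writes@11>
3) issue 13, read 14, done 15, write 16
4) issue 23, read 24, done 32, write 33  <struct: DIV busy until I2 writes@22>
5) issue 24, read 25, done 27, write 28
6) issue 34, read 35, done 39, write 40  <WAW R2: wait I4 write@33>
7) issue 35, read 36, done 38, write 39
8) issue 41, read 42, done 46, write 47  <struct: MUL busy until I6 writes@40>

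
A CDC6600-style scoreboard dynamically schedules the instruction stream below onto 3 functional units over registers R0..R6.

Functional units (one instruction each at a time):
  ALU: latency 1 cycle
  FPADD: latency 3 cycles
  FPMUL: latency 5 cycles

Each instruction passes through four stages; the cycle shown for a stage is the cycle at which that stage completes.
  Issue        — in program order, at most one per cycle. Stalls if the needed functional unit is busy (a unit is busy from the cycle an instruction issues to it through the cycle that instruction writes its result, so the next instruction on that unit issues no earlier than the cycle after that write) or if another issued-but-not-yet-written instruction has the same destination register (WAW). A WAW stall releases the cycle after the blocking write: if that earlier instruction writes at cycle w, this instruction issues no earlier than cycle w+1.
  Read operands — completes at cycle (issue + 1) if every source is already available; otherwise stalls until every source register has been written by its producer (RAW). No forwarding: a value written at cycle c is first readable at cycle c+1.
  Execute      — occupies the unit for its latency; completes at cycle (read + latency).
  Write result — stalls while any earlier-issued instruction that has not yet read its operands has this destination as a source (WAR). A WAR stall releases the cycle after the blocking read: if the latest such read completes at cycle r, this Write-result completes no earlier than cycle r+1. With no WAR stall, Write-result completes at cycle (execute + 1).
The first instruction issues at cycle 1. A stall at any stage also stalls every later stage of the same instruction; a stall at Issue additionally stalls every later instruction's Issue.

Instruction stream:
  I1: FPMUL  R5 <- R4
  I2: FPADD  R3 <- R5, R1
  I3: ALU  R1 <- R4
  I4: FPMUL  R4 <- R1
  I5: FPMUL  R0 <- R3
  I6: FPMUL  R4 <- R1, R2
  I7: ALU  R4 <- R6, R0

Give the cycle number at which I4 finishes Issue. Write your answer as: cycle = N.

cycle 1: I1 issues→FPMUL
cycle 2: I1 reads, I2 issues→FPADD
cycle 3: I3 issues→ALU
cycle 4: I3 reads
cycle 5: I3 exec-done
cycle 7: I1 exec-done
cycle 8: I1 writes R5
cycle 9: I2 reads, I4 issues→FPMUL
cycle 10: I3 writes R1
cycle 11: I4 reads
cycle 12: I2 exec-done
cycle 13: I2 writes R3
cycle 16: I4 exec-done
cycle 17: I4 writes R4
cycle 18: I5 issues→FPMUL
cycle 19: I5 reads
cycle 24: I5 exec-done
cycle 25: I5 writes R0
cycle 26: I6 issues→FPMUL
cycle 27: I6 reads
cycle 32: I6 exec-done
cycle 33: I6 writes R4
cycle 34: I7 issues→ALU
cycle 35: I7 reads
cycle 36: I7 exec-done
cycle 37: I7 writes R4

cycle = 9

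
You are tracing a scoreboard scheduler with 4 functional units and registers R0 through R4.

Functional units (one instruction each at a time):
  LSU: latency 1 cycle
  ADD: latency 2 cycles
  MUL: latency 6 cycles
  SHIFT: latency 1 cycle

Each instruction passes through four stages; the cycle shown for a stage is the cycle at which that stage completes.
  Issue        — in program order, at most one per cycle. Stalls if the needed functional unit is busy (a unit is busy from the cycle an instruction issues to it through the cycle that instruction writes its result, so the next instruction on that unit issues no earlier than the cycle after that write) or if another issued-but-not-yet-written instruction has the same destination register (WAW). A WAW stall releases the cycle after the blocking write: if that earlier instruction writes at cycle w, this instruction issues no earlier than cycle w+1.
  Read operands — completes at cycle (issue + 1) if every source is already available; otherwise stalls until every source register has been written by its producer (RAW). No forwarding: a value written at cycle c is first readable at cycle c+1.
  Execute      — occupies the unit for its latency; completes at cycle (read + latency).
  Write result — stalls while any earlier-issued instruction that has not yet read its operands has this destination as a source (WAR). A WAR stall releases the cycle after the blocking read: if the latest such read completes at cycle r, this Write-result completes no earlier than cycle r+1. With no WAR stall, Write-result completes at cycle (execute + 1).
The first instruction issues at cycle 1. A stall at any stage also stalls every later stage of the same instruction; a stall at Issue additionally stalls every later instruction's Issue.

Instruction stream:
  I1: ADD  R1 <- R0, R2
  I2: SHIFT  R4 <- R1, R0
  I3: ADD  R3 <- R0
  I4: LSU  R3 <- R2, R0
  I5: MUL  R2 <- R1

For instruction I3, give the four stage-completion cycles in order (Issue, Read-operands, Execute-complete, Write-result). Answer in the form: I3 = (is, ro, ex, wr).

I3 = (6, 7, 9, 10)

I1  is:1  ro:2  ex:4  wr:5
I2  is:2  ro:6  ex:7  wr:8  — RAW R1: wait I1 write@5
I3  is:6  ro:7  ex:9  wr:10  — struct: ADD busy until I1 writes@5
I4  is:11  ro:12  ex:13  wr:14  — WAW R3: wait I3 write@10
I5  is:12  ro:13  ex:19  wr:20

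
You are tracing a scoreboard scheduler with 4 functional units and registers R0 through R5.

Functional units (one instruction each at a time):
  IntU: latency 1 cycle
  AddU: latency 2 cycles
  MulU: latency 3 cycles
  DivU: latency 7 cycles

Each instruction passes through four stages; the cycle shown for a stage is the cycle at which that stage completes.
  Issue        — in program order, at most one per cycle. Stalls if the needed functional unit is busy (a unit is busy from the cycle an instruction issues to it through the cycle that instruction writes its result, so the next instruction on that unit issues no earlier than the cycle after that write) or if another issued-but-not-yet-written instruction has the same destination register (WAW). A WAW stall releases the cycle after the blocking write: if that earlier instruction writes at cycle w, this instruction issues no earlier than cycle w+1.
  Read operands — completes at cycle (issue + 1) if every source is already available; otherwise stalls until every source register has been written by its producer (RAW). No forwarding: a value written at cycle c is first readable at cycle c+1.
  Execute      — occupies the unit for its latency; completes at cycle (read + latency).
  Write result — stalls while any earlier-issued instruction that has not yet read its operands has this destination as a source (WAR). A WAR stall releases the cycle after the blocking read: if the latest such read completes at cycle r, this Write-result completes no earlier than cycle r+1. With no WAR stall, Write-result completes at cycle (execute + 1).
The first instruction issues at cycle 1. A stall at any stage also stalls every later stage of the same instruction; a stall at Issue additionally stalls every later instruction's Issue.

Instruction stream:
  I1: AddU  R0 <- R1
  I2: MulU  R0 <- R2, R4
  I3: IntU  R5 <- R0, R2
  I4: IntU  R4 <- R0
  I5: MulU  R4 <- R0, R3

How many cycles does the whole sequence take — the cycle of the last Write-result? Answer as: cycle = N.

I1 -> (1, 2, 4, 5)
I2 -> (6, 7, 10, 11)  // WAW R0: wait I1 write@5
I3 -> (7, 12, 13, 14)  // RAW R0: wait I2 write@11
I4 -> (15, 16, 17, 18)  // struct: IntU busy until I3 writes@14
I5 -> (19, 20, 23, 24)  // WAW R4: wait I4 write@18

cycle = 24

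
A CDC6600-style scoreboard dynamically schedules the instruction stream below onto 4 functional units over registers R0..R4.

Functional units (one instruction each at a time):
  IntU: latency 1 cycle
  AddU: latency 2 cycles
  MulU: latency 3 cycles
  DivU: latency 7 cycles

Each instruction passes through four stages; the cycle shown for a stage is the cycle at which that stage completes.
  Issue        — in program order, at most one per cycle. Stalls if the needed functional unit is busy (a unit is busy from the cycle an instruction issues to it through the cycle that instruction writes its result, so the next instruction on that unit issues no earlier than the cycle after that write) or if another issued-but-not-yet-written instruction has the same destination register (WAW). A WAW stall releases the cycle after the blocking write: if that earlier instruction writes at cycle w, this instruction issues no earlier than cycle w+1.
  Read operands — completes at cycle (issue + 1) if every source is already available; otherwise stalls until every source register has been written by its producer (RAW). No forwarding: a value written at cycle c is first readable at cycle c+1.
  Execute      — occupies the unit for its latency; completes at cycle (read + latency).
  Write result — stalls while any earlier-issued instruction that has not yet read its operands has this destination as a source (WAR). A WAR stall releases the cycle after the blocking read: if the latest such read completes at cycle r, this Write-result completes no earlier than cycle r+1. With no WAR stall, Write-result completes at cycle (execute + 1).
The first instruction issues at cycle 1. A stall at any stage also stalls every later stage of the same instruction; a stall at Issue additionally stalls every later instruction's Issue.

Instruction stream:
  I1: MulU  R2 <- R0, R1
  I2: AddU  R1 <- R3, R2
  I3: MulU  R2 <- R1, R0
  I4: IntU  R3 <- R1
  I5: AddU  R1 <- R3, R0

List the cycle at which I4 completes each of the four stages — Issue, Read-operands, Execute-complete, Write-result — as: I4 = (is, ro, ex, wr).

I1  is:1  ro:2  ex:5  wr:6
I2  is:2  ro:7  ex:9  wr:10  — RAW R2: wait I1 write@6
I3  is:7  ro:11  ex:14  wr:15  — struct: MulU busy until I1 writes@6, RAW R1: wait I2 write@10
I4  is:8  ro:11  ex:12  wr:13  — RAW R1: wait I2 write@10
I5  is:11  ro:14  ex:16  wr:17  — struct: AddU busy until I2 writes@10, RAW R3: wait I4 write@13

I4 = (8, 11, 12, 13)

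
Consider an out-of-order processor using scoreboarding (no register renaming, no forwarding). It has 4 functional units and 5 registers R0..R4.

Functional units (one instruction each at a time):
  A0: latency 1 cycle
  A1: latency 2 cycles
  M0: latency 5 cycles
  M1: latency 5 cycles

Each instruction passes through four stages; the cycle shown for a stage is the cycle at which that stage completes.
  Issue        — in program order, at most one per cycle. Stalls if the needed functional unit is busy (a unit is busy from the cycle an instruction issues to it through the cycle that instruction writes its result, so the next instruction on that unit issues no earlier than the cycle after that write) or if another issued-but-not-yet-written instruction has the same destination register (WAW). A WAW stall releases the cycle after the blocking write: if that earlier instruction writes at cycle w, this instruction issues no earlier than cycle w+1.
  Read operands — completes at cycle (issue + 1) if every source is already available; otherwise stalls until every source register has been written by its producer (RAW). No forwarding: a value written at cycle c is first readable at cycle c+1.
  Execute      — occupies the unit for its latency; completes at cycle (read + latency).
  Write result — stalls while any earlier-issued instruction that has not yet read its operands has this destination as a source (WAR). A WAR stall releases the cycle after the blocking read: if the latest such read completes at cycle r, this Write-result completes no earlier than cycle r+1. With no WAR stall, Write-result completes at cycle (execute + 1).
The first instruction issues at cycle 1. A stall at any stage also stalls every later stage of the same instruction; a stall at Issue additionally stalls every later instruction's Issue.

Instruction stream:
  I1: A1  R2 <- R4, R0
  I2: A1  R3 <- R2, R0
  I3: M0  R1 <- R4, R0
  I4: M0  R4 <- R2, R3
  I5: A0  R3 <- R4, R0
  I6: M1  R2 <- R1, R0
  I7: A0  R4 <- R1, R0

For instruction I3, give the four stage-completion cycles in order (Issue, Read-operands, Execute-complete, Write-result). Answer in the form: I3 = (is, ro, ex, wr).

I1: IS=1 RO=2 EX=4 WR=5
I2: IS=6 RO=7 EX=9 WR=10  [struct: A1 busy until I1 writes@5]
I3: IS=7 RO=8 EX=13 WR=14
I4: IS=15 RO=16 EX=21 WR=22  [struct: M0 busy until I3 writes@14]
I5: IS=16 RO=23 EX=24 WR=25  [RAW R4: wait I4 write@22]
I6: IS=17 RO=18 EX=23 WR=24
I7: IS=26 RO=27 EX=28 WR=29  [struct: A0 busy until I5 writes@25]

I3 = (7, 8, 13, 14)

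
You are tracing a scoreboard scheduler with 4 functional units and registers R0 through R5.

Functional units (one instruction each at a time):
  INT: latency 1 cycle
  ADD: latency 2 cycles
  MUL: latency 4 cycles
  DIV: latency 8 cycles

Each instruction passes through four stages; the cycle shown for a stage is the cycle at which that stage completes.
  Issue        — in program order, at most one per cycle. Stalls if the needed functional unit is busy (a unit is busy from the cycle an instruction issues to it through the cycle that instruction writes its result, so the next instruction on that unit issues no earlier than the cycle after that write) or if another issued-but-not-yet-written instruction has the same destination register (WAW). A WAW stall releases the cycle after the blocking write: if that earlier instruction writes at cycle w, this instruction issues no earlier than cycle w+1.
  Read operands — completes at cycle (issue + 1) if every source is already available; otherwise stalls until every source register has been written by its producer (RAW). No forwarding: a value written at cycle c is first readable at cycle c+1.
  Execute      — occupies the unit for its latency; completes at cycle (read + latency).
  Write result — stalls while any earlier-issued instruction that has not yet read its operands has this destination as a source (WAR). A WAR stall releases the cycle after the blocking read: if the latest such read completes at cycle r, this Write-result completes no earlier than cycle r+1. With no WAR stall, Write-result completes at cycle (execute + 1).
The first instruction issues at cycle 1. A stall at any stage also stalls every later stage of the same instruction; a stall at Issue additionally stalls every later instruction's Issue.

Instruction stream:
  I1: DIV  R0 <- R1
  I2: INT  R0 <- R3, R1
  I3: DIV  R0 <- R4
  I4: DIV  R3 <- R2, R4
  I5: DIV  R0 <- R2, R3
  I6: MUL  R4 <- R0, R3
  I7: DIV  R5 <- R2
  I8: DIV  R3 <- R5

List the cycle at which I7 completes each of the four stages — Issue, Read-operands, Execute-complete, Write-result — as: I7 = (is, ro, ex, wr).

[I1] 1/2/10/11
[I2] 12/13/14/15  (WAW R0: wait I1 write@11)
[I3] 16/17/25/26  (WAW R0: wait I2 write@15)
[I4] 27/28/36/37  (struct: DIV busy until I3 writes@26)
[I5] 38/39/47/48  (struct: DIV busy until I4 writes@37)
[I6] 39/49/53/54  (RAW R0: wait I5 write@48)
[I7] 49/50/58/59  (struct: DIV busy until I5 writes@48)
[I8] 60/61/69/70  (struct: DIV busy until I7 writes@59)

I7 = (49, 50, 58, 59)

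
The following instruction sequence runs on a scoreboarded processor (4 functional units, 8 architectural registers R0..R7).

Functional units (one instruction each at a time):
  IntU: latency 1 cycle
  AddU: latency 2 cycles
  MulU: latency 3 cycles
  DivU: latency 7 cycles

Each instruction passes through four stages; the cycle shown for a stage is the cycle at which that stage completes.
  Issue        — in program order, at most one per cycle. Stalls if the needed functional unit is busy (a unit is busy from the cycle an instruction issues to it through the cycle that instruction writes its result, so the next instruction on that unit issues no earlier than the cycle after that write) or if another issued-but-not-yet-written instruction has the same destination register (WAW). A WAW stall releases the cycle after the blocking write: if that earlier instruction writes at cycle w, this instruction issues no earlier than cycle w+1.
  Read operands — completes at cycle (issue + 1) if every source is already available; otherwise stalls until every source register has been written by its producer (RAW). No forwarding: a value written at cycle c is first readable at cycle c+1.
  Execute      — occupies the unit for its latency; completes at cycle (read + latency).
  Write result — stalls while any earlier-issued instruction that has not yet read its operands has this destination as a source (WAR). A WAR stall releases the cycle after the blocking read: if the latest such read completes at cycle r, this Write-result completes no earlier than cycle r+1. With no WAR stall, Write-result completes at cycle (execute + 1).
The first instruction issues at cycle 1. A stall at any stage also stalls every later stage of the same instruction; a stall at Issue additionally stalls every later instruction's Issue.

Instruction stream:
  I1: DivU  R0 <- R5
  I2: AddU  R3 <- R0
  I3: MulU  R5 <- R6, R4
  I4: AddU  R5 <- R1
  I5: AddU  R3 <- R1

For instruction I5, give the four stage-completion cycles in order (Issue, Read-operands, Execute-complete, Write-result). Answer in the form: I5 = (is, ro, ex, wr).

t=1  issue I1 (DivU)
t=2  I1 read-ops, issue I2 (AddU)
t=3  issue I3 (MulU)
t=4  I3 read-ops
t=7  I3 finished on MulU
t=8  I3→R5
t=9  I1 finished on DivU
t=10  I1→R0
t=11  I2 read-ops
t=13  I2 finished on AddU
t=14  I2→R3
t=15  issue I4 (AddU)
t=16  I4 read-ops
t=18  I4 finished on AddU
t=19  I4→R5
t=20  issue I5 (AddU)
t=21  I5 read-ops
t=23  I5 finished on AddU
t=24  I5→R3

I5 = (20, 21, 23, 24)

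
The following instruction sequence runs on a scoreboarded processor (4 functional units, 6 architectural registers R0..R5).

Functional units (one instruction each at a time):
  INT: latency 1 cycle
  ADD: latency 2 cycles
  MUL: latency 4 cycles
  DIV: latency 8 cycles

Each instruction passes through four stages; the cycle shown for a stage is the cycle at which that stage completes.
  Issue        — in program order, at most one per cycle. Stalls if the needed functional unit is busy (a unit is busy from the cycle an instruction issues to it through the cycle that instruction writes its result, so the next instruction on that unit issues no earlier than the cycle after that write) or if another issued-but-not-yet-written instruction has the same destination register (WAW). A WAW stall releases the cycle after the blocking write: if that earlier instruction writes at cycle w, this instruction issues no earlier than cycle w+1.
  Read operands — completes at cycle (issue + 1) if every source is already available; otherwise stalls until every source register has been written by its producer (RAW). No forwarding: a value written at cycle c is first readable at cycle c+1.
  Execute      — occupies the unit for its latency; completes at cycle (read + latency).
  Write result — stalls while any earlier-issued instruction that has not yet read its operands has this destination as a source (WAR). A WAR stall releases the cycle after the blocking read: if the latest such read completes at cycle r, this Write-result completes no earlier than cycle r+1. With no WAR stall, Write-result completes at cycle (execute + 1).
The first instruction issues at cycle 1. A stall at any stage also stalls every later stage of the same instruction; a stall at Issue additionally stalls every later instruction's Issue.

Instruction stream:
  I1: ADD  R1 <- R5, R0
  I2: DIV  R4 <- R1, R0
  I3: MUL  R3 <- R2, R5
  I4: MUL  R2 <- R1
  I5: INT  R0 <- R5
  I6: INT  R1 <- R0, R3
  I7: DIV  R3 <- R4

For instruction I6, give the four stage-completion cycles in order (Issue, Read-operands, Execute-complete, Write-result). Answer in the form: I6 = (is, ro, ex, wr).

  I1 | 1 | 2 | 4 | 5
  I2 | 2 | 6 | 14 | 15   RAW R1: wait I1 write@5
  I3 | 3 | 4 | 8 | 9
  I4 | 10 | 11 | 15 | 16   struct: MUL busy until I3 writes@9
  I5 | 11 | 12 | 13 | 14
  I6 | 15 | 16 | 17 | 18   struct: INT busy until I5 writes@14
  I7 | 16 | 17 | 25 | 26

I6 = (15, 16, 17, 18)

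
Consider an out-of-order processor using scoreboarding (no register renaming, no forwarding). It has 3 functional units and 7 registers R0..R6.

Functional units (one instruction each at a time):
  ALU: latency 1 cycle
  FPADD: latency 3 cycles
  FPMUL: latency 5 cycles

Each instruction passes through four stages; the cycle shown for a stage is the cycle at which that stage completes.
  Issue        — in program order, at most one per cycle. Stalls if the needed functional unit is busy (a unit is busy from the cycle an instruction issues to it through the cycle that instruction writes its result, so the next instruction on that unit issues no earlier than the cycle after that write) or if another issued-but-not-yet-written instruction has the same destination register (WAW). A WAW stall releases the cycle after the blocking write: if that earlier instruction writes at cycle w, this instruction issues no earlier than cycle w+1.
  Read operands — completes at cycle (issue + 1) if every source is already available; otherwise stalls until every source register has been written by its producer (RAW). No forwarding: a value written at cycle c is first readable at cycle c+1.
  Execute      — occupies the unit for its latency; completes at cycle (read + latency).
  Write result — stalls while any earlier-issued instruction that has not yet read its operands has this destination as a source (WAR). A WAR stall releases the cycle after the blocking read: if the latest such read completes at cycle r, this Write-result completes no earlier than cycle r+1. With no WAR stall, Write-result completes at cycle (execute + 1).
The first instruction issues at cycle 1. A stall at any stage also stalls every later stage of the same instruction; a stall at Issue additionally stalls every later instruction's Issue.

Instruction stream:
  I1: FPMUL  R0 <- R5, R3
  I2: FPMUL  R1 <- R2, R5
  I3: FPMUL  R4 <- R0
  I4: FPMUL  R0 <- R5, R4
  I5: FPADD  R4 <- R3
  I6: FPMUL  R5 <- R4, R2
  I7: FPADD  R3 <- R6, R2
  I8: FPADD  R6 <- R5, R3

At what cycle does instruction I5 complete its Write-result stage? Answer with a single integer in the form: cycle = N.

cycle = 31

t=1  I1→FPMUL
t=2  I1 RO
t=7  I1 EX
t=8  I1 WR R0
t=9  I2→FPMUL
t=10  I2 RO
t=15  I2 EX
t=16  I2 WR R1
t=17  I3→FPMUL
t=18  I3 RO
t=23  I3 EX
t=24  I3 WR R4
t=25  I4→FPMUL
t=26  I4 RO | I5→FPADD
t=27  I5 RO
t=30  I5 EX
t=31  I4 EX | I5 WR R4
t=32  I4 WR R0
t=33  I6→FPMUL
t=34  I6 RO | I7→FPADD
t=35  I7 RO
t=38  I7 EX
t=39  I6 EX | I7 WR R3
t=40  I6 WR R5 | I8→FPADD
t=41  I8 RO
t=44  I8 EX
t=45  I8 WR R6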